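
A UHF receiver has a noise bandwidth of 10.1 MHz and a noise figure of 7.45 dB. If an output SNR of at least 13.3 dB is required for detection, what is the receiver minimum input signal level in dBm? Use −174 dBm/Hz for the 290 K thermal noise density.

Sensitivity = −174 + 10 log₁₀(B) + NF + SNR_min
= −174 + 70.04 + 7.45 + 13.3
= −83.21 dBm → −83.2 dBm

−83.2 dBm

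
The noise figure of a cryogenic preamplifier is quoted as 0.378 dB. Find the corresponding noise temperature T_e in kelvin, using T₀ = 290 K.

F = 10^(0.378/10) = 1.09094
T_e = (F − 1)·T₀ = (1.09094 − 1) × 290 = 26.4 K

26.4 K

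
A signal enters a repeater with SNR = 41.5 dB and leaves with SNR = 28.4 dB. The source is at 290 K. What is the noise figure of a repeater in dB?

13.1 dB

NF (dB) = SNR_in(dB) − SNR_out(dB) when the source is at T₀
NF = 41.5 − 28.4 = 13.1 dB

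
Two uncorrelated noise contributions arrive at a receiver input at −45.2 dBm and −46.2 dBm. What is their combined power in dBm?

−42.7 dBm

Convert to linear, add, convert back:
P₁ = 3.02×10⁻⁸ W, P₂ = 2.40×10⁻⁸ W
P_tot = 5.42×10⁻⁸ W → 10 log₁₀(P_tot / 10⁻³) = −42.7 dBm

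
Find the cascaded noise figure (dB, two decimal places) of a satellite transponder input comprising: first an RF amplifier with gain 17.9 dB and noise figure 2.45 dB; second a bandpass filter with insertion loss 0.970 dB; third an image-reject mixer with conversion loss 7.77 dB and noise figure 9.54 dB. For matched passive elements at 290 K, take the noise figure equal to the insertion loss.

2.84 dB

Convert to linear (a loss of L dB is a gain of −L dB): F_i = 10^(NF_i/10), G_i = 10^(G_i,dB/10)
  Stage 1: F_1 = 10^(2.45/10) = 1.758, G_1 = 10^(17.9/10) = 61.66
  Stage 2: F_2 = 10^(0.970/10) = 1.250, G_2 = 10^(−0.970/10) = 0.7998
  Stage 3: F_3 = 10^(9.54/10) = 8.995, G_3 = 10^(−7.77/10) = 0.1671
Friis cascade:
  F = 1.758 + (1.250 − 1)/61.66 + (8.995 − 1)/49.32 = 1.924
NF = 10 log₁₀(1.924) = 2.84 dB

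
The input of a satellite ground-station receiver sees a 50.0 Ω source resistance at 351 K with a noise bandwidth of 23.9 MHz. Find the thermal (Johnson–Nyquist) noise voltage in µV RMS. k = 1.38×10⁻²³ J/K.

4.81 µV

V_n = √(4kTRB)
4kTRB = 4 × 1.38×10⁻²³ × 351 × 5.00×10¹ × 2.39×10⁷ = 2.32×10⁻¹¹ V²
V_n = √(2.32×10⁻¹¹) = 4.81×10⁻⁶ V = 4.81 µV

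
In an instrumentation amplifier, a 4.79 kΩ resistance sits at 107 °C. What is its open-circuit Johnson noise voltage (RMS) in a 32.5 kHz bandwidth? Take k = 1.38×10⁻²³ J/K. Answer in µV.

1.81 µV

T = 107 °C + 273.15 = 380.15 K
V_n = √(4kTRB)
4kTRB = 4 × 1.38×10⁻²³ × 380.15 × 4.79×10³ × 3.25×10⁴ = 3.27×10⁻¹² V²
V_n = √(3.27×10⁻¹²) = 1.81×10⁻⁶ V = 1.81 µV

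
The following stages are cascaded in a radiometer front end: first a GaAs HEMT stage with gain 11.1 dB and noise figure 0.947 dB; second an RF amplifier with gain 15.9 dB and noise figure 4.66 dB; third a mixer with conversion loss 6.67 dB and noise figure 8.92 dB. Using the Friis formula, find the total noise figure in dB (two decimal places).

1.48 dB

Convert to linear (a loss of L dB is a gain of −L dB): F_i = 10^(NF_i/10), G_i = 10^(G_i,dB/10)
  Stage 1: F_1 = 10^(0.947/10) = 1.244, G_1 = 10^(11.1/10) = 12.88
  Stage 2: F_2 = 10^(4.66/10) = 2.924, G_2 = 10^(15.9/10) = 38.90
  Stage 3: F_3 = 10^(8.92/10) = 7.798, G_3 = 10^(−6.67/10) = 0.2153
Friis cascade:
  F = 1.244 + (2.924 − 1)/12.88 + (7.798 − 1)/501.2 = 1.407
NF = 10 log₁₀(1.407) = 1.48 dB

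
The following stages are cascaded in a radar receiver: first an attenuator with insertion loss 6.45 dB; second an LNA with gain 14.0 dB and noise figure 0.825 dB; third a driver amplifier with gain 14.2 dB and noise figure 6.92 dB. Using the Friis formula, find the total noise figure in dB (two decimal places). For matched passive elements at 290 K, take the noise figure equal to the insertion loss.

Convert to linear (a loss of L dB is a gain of −L dB): F_i = 10^(NF_i/10), G_i = 10^(G_i,dB/10)
  Stage 1: F_1 = 10^(6.45/10) = 4.416, G_1 = 10^(−6.45/10) = 0.2265
  Stage 2: F_2 = 10^(0.825/10) = 1.209, G_2 = 10^(14.0/10) = 25.12
  Stage 3: F_3 = 10^(6.92/10) = 4.920, G_3 = 10^(14.2/10) = 26.30
Friis cascade:
  F = 4.416 + (1.209 − 1)/0.2265 + (4.920 − 1)/5.689 = 6.029
NF = 10 log₁₀(6.029) = 7.80 dB

7.80 dB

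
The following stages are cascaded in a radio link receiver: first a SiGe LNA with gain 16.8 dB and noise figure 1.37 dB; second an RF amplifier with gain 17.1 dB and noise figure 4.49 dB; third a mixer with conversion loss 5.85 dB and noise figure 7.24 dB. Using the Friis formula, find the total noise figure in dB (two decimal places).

1.49 dB

Convert to linear (a loss of L dB is a gain of −L dB): F_i = 10^(NF_i/10), G_i = 10^(G_i,dB/10)
  Stage 1: F_1 = 10^(1.37/10) = 1.371, G_1 = 10^(16.8/10) = 47.86
  Stage 2: F_2 = 10^(4.49/10) = 2.812, G_2 = 10^(17.1/10) = 51.29
  Stage 3: F_3 = 10^(7.24/10) = 5.297, G_3 = 10^(−5.85/10) = 0.2600
Friis cascade:
  F = 1.371 + (2.812 − 1)/47.86 + (5.297 − 1)/2455 = 1.410
NF = 10 log₁₀(1.410) = 1.49 dB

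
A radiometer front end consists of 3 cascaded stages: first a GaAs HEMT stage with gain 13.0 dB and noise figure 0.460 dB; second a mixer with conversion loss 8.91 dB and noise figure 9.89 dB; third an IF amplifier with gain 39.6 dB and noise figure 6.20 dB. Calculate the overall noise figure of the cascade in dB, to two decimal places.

4.45 dB

Convert to linear (a loss of L dB is a gain of −L dB): F_i = 10^(NF_i/10), G_i = 10^(G_i,dB/10)
  Stage 1: F_1 = 10^(0.460/10) = 1.112, G_1 = 10^(13.0/10) = 19.95
  Stage 2: F_2 = 10^(9.89/10) = 9.750, G_2 = 10^(−8.91/10) = 0.1285
  Stage 3: F_3 = 10^(6.20/10) = 4.169, G_3 = 10^(39.6/10) = 9120
Friis cascade:
  F = 1.112 + (9.750 − 1)/19.95 + (4.169 − 1)/2.564 = 2.786
NF = 10 log₁₀(2.786) = 4.45 dB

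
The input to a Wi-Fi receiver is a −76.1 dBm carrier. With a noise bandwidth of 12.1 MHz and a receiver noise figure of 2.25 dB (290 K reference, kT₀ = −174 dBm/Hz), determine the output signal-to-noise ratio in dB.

24.8 dB

Noise floor: N = −174 + 10 log₁₀(B) + NF
10 log₁₀(1.21×10⁷) = 70.83 dB
N = −174 + 70.83 + 2.25 = −100.92 dBm
SNR = P_sig − N = −76.1 − (−100.92) = 24.82 dB → 24.8 dB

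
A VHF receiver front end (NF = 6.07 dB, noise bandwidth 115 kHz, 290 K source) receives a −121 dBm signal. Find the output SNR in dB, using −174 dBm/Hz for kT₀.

−3.7 dB

Noise floor: N = −174 + 10 log₁₀(B) + NF
10 log₁₀(1.15×10⁵) = 50.61 dB
N = −174 + 50.61 + 6.07 = −117.32 dBm
SNR = P_sig − N = −121 − (−117.32) = −3.68 dB → −3.7 dB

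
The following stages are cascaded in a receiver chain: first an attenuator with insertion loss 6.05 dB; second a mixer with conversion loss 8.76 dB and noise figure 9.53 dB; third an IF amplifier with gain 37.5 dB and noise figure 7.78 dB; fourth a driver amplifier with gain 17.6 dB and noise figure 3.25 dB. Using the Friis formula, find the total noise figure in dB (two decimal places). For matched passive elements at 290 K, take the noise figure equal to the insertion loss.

22.73 dB

Convert to linear (a loss of L dB is a gain of −L dB): F_i = 10^(NF_i/10), G_i = 10^(G_i,dB/10)
  Stage 1: F_1 = 10^(6.05/10) = 4.027, G_1 = 10^(−6.05/10) = 0.2483
  Stage 2: F_2 = 10^(9.53/10) = 8.974, G_2 = 10^(−8.76/10) = 0.1330
  Stage 3: F_3 = 10^(7.78/10) = 5.998, G_3 = 10^(37.5/10) = 5623
  Stage 4: F_4 = 10^(3.25/10) = 2.113, G_4 = 10^(17.6/10) = 57.54
Friis cascade:
  F = 4.027 + (8.974 − 1)/0.2483 + (5.998 − 1)/0.03304 + (2.113 − 1)/185.8 = 187.4
NF = 10 log₁₀(187.4) = 22.73 dB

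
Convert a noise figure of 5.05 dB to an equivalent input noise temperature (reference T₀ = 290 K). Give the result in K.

638 K

F = 10^(5.05/10) = 3.1989
T_e = (F − 1)·T₀ = (3.1989 − 1) × 290 = 638 K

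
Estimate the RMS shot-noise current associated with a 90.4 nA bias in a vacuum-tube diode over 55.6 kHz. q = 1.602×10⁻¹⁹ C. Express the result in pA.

I_n = √(2qI·B)
2qI·B = 2 × 1.602×10⁻¹⁹ × 9.04×10⁻⁸ × 5.56×10⁴ = 1.61×10⁻²¹ A²
I_n = √(1.61×10⁻²¹) = 4.01×10⁻¹¹ A = 40.1 pA

40.1 pA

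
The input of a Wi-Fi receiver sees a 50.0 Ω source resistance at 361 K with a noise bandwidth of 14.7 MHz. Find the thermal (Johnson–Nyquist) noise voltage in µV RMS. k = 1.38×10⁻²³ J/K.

V_n = √(4kTRB)
4kTRB = 4 × 1.38×10⁻²³ × 361 × 5.00×10¹ × 1.47×10⁷ = 1.46×10⁻¹¹ V²
V_n = √(1.46×10⁻¹¹) = 3.83×10⁻⁶ V = 3.83 µV

3.83 µV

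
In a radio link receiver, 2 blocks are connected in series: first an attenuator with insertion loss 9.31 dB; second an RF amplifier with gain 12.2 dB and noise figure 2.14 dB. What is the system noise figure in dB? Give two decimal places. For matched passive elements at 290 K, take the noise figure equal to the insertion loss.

Convert to linear (a loss of L dB is a gain of −L dB): F_i = 10^(NF_i/10), G_i = 10^(G_i,dB/10)
  Stage 1: F_1 = 10^(9.31/10) = 8.531, G_1 = 10^(−9.31/10) = 0.1172
  Stage 2: F_2 = 10^(2.14/10) = 1.637, G_2 = 10^(12.2/10) = 16.60
Friis cascade:
  F = 8.531 + (1.637 − 1)/0.1172 = 13.96
NF = 10 log₁₀(13.96) = 11.45 dB

11.45 dB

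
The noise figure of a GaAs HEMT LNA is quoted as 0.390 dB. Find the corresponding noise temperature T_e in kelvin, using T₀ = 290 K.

27.2 K

F = 10^(0.390/10) = 1.09396
T_e = (F − 1)·T₀ = (1.09396 − 1) × 290 = 27.2 K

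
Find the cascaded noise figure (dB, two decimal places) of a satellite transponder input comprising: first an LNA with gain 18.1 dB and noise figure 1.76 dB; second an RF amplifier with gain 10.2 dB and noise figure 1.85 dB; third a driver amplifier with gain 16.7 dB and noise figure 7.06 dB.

1.80 dB

Convert to linear (a loss of L dB is a gain of −L dB): F_i = 10^(NF_i/10), G_i = 10^(G_i,dB/10)
  Stage 1: F_1 = 10^(1.76/10) = 1.500, G_1 = 10^(18.1/10) = 64.57
  Stage 2: F_2 = 10^(1.85/10) = 1.531, G_2 = 10^(10.2/10) = 10.47
  Stage 3: F_3 = 10^(7.06/10) = 5.082, G_3 = 10^(16.7/10) = 46.77
Friis cascade:
  F = 1.500 + (1.531 − 1)/64.57 + (5.082 − 1)/676.1 = 1.514
NF = 10 log₁₀(1.514) = 1.80 dB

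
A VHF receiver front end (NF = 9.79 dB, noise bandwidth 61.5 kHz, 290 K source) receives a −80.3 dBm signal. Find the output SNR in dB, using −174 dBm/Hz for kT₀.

36.0 dB

Noise floor: N = −174 + 10 log₁₀(B) + NF
10 log₁₀(6.15×10⁴) = 47.89 dB
N = −174 + 47.89 + 9.79 = −116.32 dBm
SNR = P_sig − N = −80.3 − (−116.32) = 36.02 dB → 36.0 dB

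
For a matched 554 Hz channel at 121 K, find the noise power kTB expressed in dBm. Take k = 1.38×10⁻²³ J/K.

−150.3 dBm

P_n = kTB = 1.38×10⁻²³ × 121 × 5.54×10² = 9.25×10⁻¹⁹ W
In dBm: 10 log₁₀(9.25×10⁻¹⁹ / 10⁻³) = −150.3 dBm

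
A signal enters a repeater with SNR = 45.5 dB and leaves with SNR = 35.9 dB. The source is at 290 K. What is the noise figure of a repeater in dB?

9.6 dB

NF (dB) = SNR_in(dB) − SNR_out(dB) when the source is at T₀
NF = 45.5 − 35.9 = 9.6 dB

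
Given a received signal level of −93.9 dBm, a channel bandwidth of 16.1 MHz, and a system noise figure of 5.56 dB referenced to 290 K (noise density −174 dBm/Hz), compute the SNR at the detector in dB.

2.5 dB

Noise floor: N = −174 + 10 log₁₀(B) + NF
10 log₁₀(1.61×10⁷) = 72.07 dB
N = −174 + 72.07 + 5.56 = −96.37 dBm
SNR = P_sig − N = −93.9 − (−96.37) = 2.47 dB → 2.5 dB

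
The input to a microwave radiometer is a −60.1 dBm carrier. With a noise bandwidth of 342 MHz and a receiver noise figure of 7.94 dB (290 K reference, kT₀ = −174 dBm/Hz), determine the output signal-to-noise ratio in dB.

20.6 dB

Noise floor: N = −174 + 10 log₁₀(B) + NF
10 log₁₀(3.42×10⁸) = 85.34 dB
N = −174 + 85.34 + 7.94 = −80.72 dBm
SNR = P_sig − N = −60.1 − (−80.72) = 20.62 dB → 20.6 dB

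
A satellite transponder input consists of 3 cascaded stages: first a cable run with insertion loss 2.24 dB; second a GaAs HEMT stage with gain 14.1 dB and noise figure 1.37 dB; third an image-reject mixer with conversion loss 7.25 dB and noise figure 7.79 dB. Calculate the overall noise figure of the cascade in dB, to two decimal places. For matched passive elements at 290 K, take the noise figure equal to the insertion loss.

Convert to linear (a loss of L dB is a gain of −L dB): F_i = 10^(NF_i/10), G_i = 10^(G_i,dB/10)
  Stage 1: F_1 = 10^(2.24/10) = 1.675, G_1 = 10^(−2.24/10) = 0.5970
  Stage 2: F_2 = 10^(1.37/10) = 1.371, G_2 = 10^(14.1/10) = 25.70
  Stage 3: F_3 = 10^(7.79/10) = 6.012, G_3 = 10^(−7.25/10) = 0.1884
Friis cascade:
  F = 1.675 + (1.371 − 1)/0.5970 + (6.012 − 1)/15.35 = 2.623
NF = 10 log₁₀(2.623) = 4.19 dB

4.19 dB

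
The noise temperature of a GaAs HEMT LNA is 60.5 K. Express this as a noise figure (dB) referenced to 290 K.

0.823 dB

F = 1 + T_e/T₀ = 1 + 60.5/290 = 1.20862
NF = 10 log₁₀(1.20862) = 0.823 dB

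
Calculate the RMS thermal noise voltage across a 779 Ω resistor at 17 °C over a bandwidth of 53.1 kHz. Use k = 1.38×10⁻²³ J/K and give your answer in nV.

T = 17 °C + 273.15 = 290.15 K
V_n = √(4kTRB)
4kTRB = 4 × 1.38×10⁻²³ × 290.15 × 7.79×10² × 5.31×10⁴ = 6.63×10⁻¹³ V²
V_n = √(6.63×10⁻¹³) = 8.14×10⁻⁷ V = 814 nV

814 nV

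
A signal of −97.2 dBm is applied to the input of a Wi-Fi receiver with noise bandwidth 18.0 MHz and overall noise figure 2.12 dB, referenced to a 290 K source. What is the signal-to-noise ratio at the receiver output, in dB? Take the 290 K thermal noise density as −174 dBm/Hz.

2.1 dB

Noise floor: N = −174 + 10 log₁₀(B) + NF
10 log₁₀(1.80×10⁷) = 72.55 dB
N = −174 + 72.55 + 2.12 = −99.33 dBm
SNR = P_sig − N = −97.2 − (−99.33) = 2.13 dB → 2.1 dB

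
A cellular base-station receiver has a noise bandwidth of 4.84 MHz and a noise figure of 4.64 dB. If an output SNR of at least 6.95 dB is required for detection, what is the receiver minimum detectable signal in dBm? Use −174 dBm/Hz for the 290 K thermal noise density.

−95.6 dBm

Sensitivity = −174 + 10 log₁₀(B) + NF + SNR_min
= −174 + 66.85 + 4.64 + 6.95
= −95.56 dBm → −95.6 dBm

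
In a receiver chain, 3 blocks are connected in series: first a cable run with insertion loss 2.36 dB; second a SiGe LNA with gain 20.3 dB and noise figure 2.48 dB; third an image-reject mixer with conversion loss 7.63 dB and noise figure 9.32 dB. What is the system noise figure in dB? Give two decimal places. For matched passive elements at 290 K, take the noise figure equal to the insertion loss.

Convert to linear (a loss of L dB is a gain of −L dB): F_i = 10^(NF_i/10), G_i = 10^(G_i,dB/10)
  Stage 1: F_1 = 10^(2.36/10) = 1.722, G_1 = 10^(−2.36/10) = 0.5808
  Stage 2: F_2 = 10^(2.48/10) = 1.770, G_2 = 10^(20.3/10) = 107.2
  Stage 3: F_3 = 10^(9.32/10) = 8.551, G_3 = 10^(−7.63/10) = 0.1726
Friis cascade:
  F = 1.722 + (1.770 − 1)/0.5808 + (8.551 − 1)/62.23 = 3.169
NF = 10 log₁₀(3.169) = 5.01 dB

5.01 dB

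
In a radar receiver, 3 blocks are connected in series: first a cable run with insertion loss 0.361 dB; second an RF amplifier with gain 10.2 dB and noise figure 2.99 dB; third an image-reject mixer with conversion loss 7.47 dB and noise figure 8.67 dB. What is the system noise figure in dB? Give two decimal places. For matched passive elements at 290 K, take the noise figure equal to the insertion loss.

Convert to linear (a loss of L dB is a gain of −L dB): F_i = 10^(NF_i/10), G_i = 10^(G_i,dB/10)
  Stage 1: F_1 = 10^(0.361/10) = 1.087, G_1 = 10^(−0.361/10) = 0.9202
  Stage 2: F_2 = 10^(2.99/10) = 1.991, G_2 = 10^(10.2/10) = 10.47
  Stage 3: F_3 = 10^(8.67/10) = 7.362, G_3 = 10^(−7.47/10) = 0.1791
Friis cascade:
  F = 1.087 + (1.991 − 1)/0.9202 + (7.362 − 1)/9.636 = 2.823
NF = 10 log₁₀(2.823) = 4.51 dB

4.51 dB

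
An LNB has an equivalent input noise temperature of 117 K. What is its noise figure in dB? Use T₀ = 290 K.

F = 1 + T_e/T₀ = 1 + 117/290 = 1.40345
NF = 10 log₁₀(1.40345) = 1.47 dB

1.47 dB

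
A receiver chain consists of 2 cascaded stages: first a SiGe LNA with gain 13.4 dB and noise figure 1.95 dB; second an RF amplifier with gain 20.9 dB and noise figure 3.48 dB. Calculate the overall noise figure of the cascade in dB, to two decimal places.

Convert to linear (a loss of L dB is a gain of −L dB): F_i = 10^(NF_i/10), G_i = 10^(G_i,dB/10)
  Stage 1: F_1 = 10^(1.95/10) = 1.567, G_1 = 10^(13.4/10) = 21.88
  Stage 2: F_2 = 10^(3.48/10) = 2.228, G_2 = 10^(20.9/10) = 123.0
Friis cascade:
  F = 1.567 + (2.228 − 1)/21.88 = 1.623
NF = 10 log₁₀(1.623) = 2.10 dB

2.10 dB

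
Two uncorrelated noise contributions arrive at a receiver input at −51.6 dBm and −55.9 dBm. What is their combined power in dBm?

Convert to linear, add, convert back:
P₁ = 6.92×10⁻⁹ W, P₂ = 2.57×10⁻⁹ W
P_tot = 9.49×10⁻⁹ W → 10 log₁₀(P_tot / 10⁻³) = −50.2 dBm

−50.2 dBm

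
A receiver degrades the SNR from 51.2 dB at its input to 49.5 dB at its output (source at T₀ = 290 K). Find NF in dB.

1.7 dB

NF (dB) = SNR_in(dB) − SNR_out(dB) when the source is at T₀
NF = 51.2 − 49.5 = 1.7 dB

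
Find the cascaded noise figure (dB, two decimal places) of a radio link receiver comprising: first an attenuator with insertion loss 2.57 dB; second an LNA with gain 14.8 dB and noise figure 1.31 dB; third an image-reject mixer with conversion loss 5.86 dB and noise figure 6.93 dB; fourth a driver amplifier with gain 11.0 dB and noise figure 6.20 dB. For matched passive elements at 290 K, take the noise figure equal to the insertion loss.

Convert to linear (a loss of L dB is a gain of −L dB): F_i = 10^(NF_i/10), G_i = 10^(G_i,dB/10)
  Stage 1: F_1 = 10^(2.57/10) = 1.807, G_1 = 10^(−2.57/10) = 0.5534
  Stage 2: F_2 = 10^(1.31/10) = 1.352, G_2 = 10^(14.8/10) = 30.20
  Stage 3: F_3 = 10^(6.93/10) = 4.932, G_3 = 10^(−5.86/10) = 0.2594
  Stage 4: F_4 = 10^(6.20/10) = 4.169, G_4 = 10^(11.0/10) = 12.59
Friis cascade:
  F = 1.807 + (1.352 − 1)/0.5534 + (4.932 − 1)/16.71 + (4.169 − 1)/4.335 = 3.410
NF = 10 log₁₀(3.410) = 5.33 dB

5.33 dB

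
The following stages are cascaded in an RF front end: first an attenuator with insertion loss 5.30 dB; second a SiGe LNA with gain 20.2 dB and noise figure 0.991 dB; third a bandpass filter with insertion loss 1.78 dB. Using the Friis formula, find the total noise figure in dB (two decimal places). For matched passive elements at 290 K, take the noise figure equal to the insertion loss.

6.31 dB

Convert to linear (a loss of L dB is a gain of −L dB): F_i = 10^(NF_i/10), G_i = 10^(G_i,dB/10)
  Stage 1: F_1 = 10^(5.30/10) = 3.388, G_1 = 10^(−5.30/10) = 0.2951
  Stage 2: F_2 = 10^(0.991/10) = 1.256, G_2 = 10^(20.2/10) = 104.7
  Stage 3: F_3 = 10^(1.78/10) = 1.507, G_3 = 10^(−1.78/10) = 0.6637
Friis cascade:
  F = 3.388 + (1.256 − 1)/0.2951 + (1.507 − 1)/30.90 = 4.273
NF = 10 log₁₀(4.273) = 6.31 dB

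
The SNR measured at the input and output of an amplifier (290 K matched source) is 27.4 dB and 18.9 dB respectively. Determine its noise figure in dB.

8.5 dB

NF (dB) = SNR_in(dB) − SNR_out(dB) when the source is at T₀
NF = 27.4 − 18.9 = 8.5 dB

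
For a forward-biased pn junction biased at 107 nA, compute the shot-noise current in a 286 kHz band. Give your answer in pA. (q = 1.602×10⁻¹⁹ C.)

99.0 pA

I_n = √(2qI·B)
2qI·B = 2 × 1.602×10⁻¹⁹ × 1.07×10⁻⁷ × 2.86×10⁵ = 9.80×10⁻²¹ A²
I_n = √(9.80×10⁻²¹) = 9.90×10⁻¹¹ A = 99.0 pA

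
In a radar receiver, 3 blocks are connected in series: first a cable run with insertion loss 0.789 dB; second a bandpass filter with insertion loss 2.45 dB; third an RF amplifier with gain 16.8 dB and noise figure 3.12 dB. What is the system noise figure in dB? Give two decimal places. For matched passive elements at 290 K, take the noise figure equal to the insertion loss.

Convert to linear (a loss of L dB is a gain of −L dB): F_i = 10^(NF_i/10), G_i = 10^(G_i,dB/10)
  Stage 1: F_1 = 10^(0.789/10) = 1.199, G_1 = 10^(−0.789/10) = 0.8339
  Stage 2: F_2 = 10^(2.45/10) = 1.758, G_2 = 10^(−2.45/10) = 0.5689
  Stage 3: F_3 = 10^(3.12/10) = 2.051, G_3 = 10^(16.8/10) = 47.86
Friis cascade:
  F = 1.199 + (1.758 − 1)/0.8339 + (2.051 − 1)/0.4744 = 4.324
NF = 10 log₁₀(4.324) = 6.36 dB

6.36 dB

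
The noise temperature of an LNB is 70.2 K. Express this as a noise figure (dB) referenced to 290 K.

0.941 dB

F = 1 + T_e/T₀ = 1 + 70.2/290 = 1.24207
NF = 10 log₁₀(1.24207) = 0.941 dB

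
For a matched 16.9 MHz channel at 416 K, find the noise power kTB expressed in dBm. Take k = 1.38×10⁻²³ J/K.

−100.1 dBm

P_n = kTB = 1.38×10⁻²³ × 416 × 1.69×10⁷ = 9.70×10⁻¹⁴ W
In dBm: 10 log₁₀(9.70×10⁻¹⁴ / 10⁻³) = −100.1 dBm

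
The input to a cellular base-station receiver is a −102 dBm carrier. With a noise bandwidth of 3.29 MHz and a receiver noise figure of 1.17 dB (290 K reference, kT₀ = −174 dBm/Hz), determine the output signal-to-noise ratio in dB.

Noise floor: N = −174 + 10 log₁₀(B) + NF
10 log₁₀(3.29×10⁶) = 65.17 dB
N = −174 + 65.17 + 1.17 = −107.66 dBm
SNR = P_sig − N = −102 − (−107.66) = 5.66 dB → 5.7 dB

5.7 dB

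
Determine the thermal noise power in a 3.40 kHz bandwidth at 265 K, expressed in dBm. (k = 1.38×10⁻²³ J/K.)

−139.1 dBm

P_n = kTB = 1.38×10⁻²³ × 265 × 3.40×10³ = 1.24×10⁻¹⁷ W
In dBm: 10 log₁₀(1.24×10⁻¹⁷ / 10⁻³) = −139.1 dBm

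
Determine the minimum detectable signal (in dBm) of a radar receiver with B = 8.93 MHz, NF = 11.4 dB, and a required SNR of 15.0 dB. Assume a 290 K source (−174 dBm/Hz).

−78.1 dBm

Sensitivity = −174 + 10 log₁₀(B) + NF + SNR_min
= −174 + 69.51 + 11.4 + 15.0
= −78.09 dBm → −78.1 dBm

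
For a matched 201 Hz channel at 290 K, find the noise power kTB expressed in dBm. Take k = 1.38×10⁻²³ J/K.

P_n = kTB = 1.38×10⁻²³ × 290 × 2.01×10² = 8.04×10⁻¹⁹ W
In dBm: 10 log₁₀(8.04×10⁻¹⁹ / 10⁻³) = −150.9 dBm

−150.9 dBm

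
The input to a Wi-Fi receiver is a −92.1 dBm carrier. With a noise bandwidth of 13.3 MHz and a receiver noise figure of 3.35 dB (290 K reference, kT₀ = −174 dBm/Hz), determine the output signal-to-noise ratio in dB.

7.3 dB

Noise floor: N = −174 + 10 log₁₀(B) + NF
10 log₁₀(1.33×10⁷) = 71.24 dB
N = −174 + 71.24 + 3.35 = −99.41 dBm
SNR = P_sig − N = −92.1 − (−99.41) = 7.31 dB → 7.3 dB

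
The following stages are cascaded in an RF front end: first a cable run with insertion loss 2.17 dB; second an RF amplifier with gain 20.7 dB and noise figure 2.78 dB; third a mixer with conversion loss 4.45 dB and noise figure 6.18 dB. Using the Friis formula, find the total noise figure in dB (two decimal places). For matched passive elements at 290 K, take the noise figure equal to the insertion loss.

Convert to linear (a loss of L dB is a gain of −L dB): F_i = 10^(NF_i/10), G_i = 10^(G_i,dB/10)
  Stage 1: F_1 = 10^(2.17/10) = 1.648, G_1 = 10^(−2.17/10) = 0.6067
  Stage 2: F_2 = 10^(2.78/10) = 1.897, G_2 = 10^(20.7/10) = 117.5
  Stage 3: F_3 = 10^(6.18/10) = 4.150, G_3 = 10^(−4.45/10) = 0.3589
Friis cascade:
  F = 1.648 + (1.897 − 1)/0.6067 + (4.150 − 1)/71.29 = 3.170
NF = 10 log₁₀(3.170) = 5.01 dB

5.01 dB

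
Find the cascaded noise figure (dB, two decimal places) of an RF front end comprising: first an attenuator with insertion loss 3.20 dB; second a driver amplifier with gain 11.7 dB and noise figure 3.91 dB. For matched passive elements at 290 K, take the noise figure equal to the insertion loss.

Convert to linear (a loss of L dB is a gain of −L dB): F_i = 10^(NF_i/10), G_i = 10^(G_i,dB/10)
  Stage 1: F_1 = 10^(3.20/10) = 2.089, G_1 = 10^(−3.20/10) = 0.4786
  Stage 2: F_2 = 10^(3.91/10) = 2.460, G_2 = 10^(11.7/10) = 14.79
Friis cascade:
  F = 2.089 + (2.460 − 1)/0.4786 = 5.140
NF = 10 log₁₀(5.140) = 7.11 dB

7.11 dB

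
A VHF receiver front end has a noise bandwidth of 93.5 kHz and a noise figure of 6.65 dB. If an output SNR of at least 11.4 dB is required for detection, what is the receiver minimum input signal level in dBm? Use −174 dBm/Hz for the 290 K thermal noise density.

−106.2 dBm

Sensitivity = −174 + 10 log₁₀(B) + NF + SNR_min
= −174 + 49.71 + 6.65 + 11.4
= −106.24 dBm → −106.2 dBm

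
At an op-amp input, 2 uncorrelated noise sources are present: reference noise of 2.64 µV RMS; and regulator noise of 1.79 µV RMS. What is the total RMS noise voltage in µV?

3.19 µV

Uncorrelated sources add in power (mean-square): V_tot = √(ΣV_i²)
V_tot = √[(2.64×10⁻⁶)² + (1.79×10⁻⁶)²] = 3.19×10⁻⁶ V = 3.19 µV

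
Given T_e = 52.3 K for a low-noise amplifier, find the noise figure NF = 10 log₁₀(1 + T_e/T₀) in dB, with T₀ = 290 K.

F = 1 + T_e/T₀ = 1 + 52.3/290 = 1.18034
NF = 10 log₁₀(1.18034) = 0.720 dB

0.720 dB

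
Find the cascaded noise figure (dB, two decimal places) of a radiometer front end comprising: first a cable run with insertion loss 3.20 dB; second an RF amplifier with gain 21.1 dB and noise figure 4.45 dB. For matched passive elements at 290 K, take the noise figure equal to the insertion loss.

7.65 dB

Convert to linear (a loss of L dB is a gain of −L dB): F_i = 10^(NF_i/10), G_i = 10^(G_i,dB/10)
  Stage 1: F_1 = 10^(3.20/10) = 2.089, G_1 = 10^(−3.20/10) = 0.4786
  Stage 2: F_2 = 10^(4.45/10) = 2.786, G_2 = 10^(21.1/10) = 128.8
Friis cascade:
  F = 2.089 + (2.786 − 1)/0.4786 = 5.821
NF = 10 log₁₀(5.821) = 7.65 dB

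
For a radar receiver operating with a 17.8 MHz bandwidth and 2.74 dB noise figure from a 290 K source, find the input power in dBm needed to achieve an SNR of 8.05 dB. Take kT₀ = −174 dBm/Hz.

−90.7 dBm

Sensitivity = −174 + 10 log₁₀(B) + NF + SNR_min
= −174 + 72.5 + 2.74 + 8.05
= −90.71 dBm → −90.7 dBm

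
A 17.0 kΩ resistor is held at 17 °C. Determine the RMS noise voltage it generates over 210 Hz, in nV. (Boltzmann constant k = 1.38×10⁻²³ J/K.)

T = 17 °C + 273.15 = 290.15 K
V_n = √(4kTRB)
4kTRB = 4 × 1.38×10⁻²³ × 290.15 × 1.70×10⁴ × 2.10×10² = 5.72×10⁻¹⁴ V²
V_n = √(5.72×10⁻¹⁴) = 2.39×10⁻⁷ V = 239 nV

239 nV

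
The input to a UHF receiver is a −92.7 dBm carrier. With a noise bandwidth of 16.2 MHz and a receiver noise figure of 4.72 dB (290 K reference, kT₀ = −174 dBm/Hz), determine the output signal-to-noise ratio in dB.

4.5 dB

Noise floor: N = −174 + 10 log₁₀(B) + NF
10 log₁₀(1.62×10⁷) = 72.1 dB
N = −174 + 72.1 + 4.72 = −97.18 dBm
SNR = P_sig − N = −92.7 − (−97.18) = 4.48 dB → 4.5 dB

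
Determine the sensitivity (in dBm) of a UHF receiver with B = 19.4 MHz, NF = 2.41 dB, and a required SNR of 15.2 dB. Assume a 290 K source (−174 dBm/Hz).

−83.5 dBm

Sensitivity = −174 + 10 log₁₀(B) + NF + SNR_min
= −174 + 72.88 + 2.41 + 15.2
= −83.51 dBm → −83.5 dBm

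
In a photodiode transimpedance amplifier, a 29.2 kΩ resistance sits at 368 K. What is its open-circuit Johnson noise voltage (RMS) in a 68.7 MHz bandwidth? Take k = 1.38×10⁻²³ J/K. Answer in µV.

202 µV

V_n = √(4kTRB)
4kTRB = 4 × 1.38×10⁻²³ × 368 × 2.92×10⁴ × 6.87×10⁷ = 4.07×10⁻⁸ V²
V_n = √(4.07×10⁻⁸) = 2.02×10⁻⁴ V = 202 µV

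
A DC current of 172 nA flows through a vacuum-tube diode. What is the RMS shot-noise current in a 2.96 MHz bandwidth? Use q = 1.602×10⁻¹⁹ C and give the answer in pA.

I_n = √(2qI·B)
2qI·B = 2 × 1.602×10⁻¹⁹ × 1.72×10⁻⁷ × 2.96×10⁶ = 1.63×10⁻¹⁹ A²
I_n = √(1.63×10⁻¹⁹) = 4.04×10⁻¹⁰ A = 404 pA

404 pA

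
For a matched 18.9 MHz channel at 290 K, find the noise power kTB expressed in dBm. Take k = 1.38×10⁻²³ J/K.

P_n = kTB = 1.38×10⁻²³ × 290 × 1.89×10⁷ = 7.56×10⁻¹⁴ W
In dBm: 10 log₁₀(7.56×10⁻¹⁴ / 10⁻³) = −101.2 dBm

−101.2 dBm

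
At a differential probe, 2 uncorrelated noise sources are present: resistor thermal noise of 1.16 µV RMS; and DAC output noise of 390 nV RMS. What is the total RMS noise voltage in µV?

1.22 µV

Uncorrelated sources add in power (mean-square): V_tot = √(ΣV_i²)
V_tot = √[(1.16×10⁻⁶)² + (3.90×10⁻⁷)²] = 1.22×10⁻⁶ V = 1.22 µV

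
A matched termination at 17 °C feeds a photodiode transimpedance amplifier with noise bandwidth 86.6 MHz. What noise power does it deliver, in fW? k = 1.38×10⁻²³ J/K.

T = 17 °C + 273.15 = 290.15 K
P_n = kTB = 1.38×10⁻²³ × 290.15 × 8.66×10⁷ = 3.47×10⁻¹³ W = 347 fW

347 fW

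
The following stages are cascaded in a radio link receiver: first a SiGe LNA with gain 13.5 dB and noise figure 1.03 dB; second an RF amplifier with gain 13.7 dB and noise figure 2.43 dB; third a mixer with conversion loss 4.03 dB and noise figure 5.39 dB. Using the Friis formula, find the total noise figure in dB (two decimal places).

Convert to linear (a loss of L dB is a gain of −L dB): F_i = 10^(NF_i/10), G_i = 10^(G_i,dB/10)
  Stage 1: F_1 = 10^(1.03/10) = 1.268, G_1 = 10^(13.5/10) = 22.39
  Stage 2: F_2 = 10^(2.43/10) = 1.750, G_2 = 10^(13.7/10) = 23.44
  Stage 3: F_3 = 10^(5.39/10) = 3.459, G_3 = 10^(−4.03/10) = 0.3954
Friis cascade:
  F = 1.268 + (1.750 − 1)/22.39 + (3.459 − 1)/524.8 = 1.306
NF = 10 log₁₀(1.306) = 1.16 dB

1.16 dB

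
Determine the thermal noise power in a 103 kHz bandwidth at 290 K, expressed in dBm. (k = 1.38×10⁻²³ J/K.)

−123.8 dBm

P_n = kTB = 1.38×10⁻²³ × 290 × 1.03×10⁵ = 4.12×10⁻¹⁶ W
In dBm: 10 log₁₀(4.12×10⁻¹⁶ / 10⁻³) = −123.8 dBm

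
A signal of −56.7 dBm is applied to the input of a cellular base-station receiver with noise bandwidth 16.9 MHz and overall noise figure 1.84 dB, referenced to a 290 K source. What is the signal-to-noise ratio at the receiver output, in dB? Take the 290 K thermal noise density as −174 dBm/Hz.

Noise floor: N = −174 + 10 log₁₀(B) + NF
10 log₁₀(1.69×10⁷) = 72.28 dB
N = −174 + 72.28 + 1.84 = −99.88 dBm
SNR = P_sig − N = −56.7 − (−99.88) = 43.18 dB → 43.2 dB

43.2 dB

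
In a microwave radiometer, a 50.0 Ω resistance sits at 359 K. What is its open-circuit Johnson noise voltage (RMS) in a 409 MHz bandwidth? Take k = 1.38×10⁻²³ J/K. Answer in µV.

V_n = √(4kTRB)
4kTRB = 4 × 1.38×10⁻²³ × 359 × 5.00×10¹ × 4.09×10⁸ = 4.05×10⁻¹⁰ V²
V_n = √(4.05×10⁻¹⁰) = 2.01×10⁻⁵ V = 20.1 µV

20.1 µV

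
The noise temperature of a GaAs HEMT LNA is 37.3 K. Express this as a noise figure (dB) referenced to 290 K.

0.525 dB

F = 1 + T_e/T₀ = 1 + 37.3/290 = 1.12862
NF = 10 log₁₀(1.12862) = 0.525 dB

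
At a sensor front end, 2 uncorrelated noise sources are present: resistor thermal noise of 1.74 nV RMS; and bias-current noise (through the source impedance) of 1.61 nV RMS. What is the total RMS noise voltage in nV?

2.37 nV

Uncorrelated sources add in power (mean-square): V_tot = √(ΣV_i²)
V_tot = √[(1.74×10⁻⁹)² + (1.61×10⁻⁹)²] = 2.37×10⁻⁹ V = 2.37 nV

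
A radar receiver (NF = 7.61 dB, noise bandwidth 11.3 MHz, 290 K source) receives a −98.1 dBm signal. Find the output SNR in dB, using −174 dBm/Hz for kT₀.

−2.2 dB

Noise floor: N = −174 + 10 log₁₀(B) + NF
10 log₁₀(1.13×10⁷) = 70.53 dB
N = −174 + 70.53 + 7.61 = −95.86 dBm
SNR = P_sig − N = −98.1 − (−95.86) = −2.24 dB → −2.2 dB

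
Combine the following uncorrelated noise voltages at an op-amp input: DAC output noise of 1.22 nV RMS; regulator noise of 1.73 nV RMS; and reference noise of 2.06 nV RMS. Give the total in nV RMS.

2.95 nV

Uncorrelated sources add in power (mean-square): V_tot = √(ΣV_i²)
V_tot = √[(1.22×10⁻⁹)² + (1.73×10⁻⁹)² + (2.06×10⁻⁹)²] = 2.95×10⁻⁹ V = 2.95 nV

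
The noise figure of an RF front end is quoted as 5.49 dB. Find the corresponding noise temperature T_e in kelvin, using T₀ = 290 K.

F = 10^(5.49/10) = 3.53997
T_e = (F − 1)·T₀ = (3.53997 − 1) × 290 = 737 K

737 K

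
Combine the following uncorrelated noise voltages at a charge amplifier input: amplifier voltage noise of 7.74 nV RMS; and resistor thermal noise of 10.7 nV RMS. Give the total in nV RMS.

Uncorrelated sources add in power (mean-square): V_tot = √(ΣV_i²)
V_tot = √[(7.74×10⁻⁹)² + (1.07×10⁻⁸)²] = 1.32×10⁻⁸ V = 13.2 nV

13.2 nV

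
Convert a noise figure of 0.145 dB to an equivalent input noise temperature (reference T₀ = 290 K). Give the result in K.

9.85 K

F = 10^(0.145/10) = 1.03395
T_e = (F − 1)·T₀ = (1.03395 − 1) × 290 = 9.85 K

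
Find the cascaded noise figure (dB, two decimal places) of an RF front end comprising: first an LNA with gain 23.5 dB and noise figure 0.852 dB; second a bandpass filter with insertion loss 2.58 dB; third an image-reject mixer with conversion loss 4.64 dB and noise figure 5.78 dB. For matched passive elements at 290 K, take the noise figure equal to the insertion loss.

0.94 dB

Convert to linear (a loss of L dB is a gain of −L dB): F_i = 10^(NF_i/10), G_i = 10^(G_i,dB/10)
  Stage 1: F_1 = 10^(0.852/10) = 1.217, G_1 = 10^(23.5/10) = 223.9
  Stage 2: F_2 = 10^(2.58/10) = 1.811, G_2 = 10^(−2.58/10) = 0.5521
  Stage 3: F_3 = 10^(5.78/10) = 3.784, G_3 = 10^(−4.64/10) = 0.3436
Friis cascade:
  F = 1.217 + (1.811 − 1)/223.9 + (3.784 − 1)/123.6 = 1.243
NF = 10 log₁₀(1.243) = 0.94 dB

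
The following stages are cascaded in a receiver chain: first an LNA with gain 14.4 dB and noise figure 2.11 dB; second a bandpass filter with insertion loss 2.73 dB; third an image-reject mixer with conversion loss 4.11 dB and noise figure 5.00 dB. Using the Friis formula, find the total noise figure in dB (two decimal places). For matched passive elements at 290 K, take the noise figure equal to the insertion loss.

Convert to linear (a loss of L dB is a gain of −L dB): F_i = 10^(NF_i/10), G_i = 10^(G_i,dB/10)
  Stage 1: F_1 = 10^(2.11/10) = 1.626, G_1 = 10^(14.4/10) = 27.54
  Stage 2: F_2 = 10^(2.73/10) = 1.875, G_2 = 10^(−2.73/10) = 0.5333
  Stage 3: F_3 = 10^(5.00/10) = 3.162, G_3 = 10^(−4.11/10) = 0.3882
Friis cascade:
  F = 1.626 + (1.875 − 1)/27.54 + (3.162 − 1)/14.69 = 1.805
NF = 10 log₁₀(1.805) = 2.56 dB

2.56 dB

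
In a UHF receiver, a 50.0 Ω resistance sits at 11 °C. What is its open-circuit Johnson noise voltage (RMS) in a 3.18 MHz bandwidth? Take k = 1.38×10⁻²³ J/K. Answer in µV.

1.58 µV

T = 11 °C + 273.15 = 284.15 K
V_n = √(4kTRB)
4kTRB = 4 × 1.38×10⁻²³ × 284.15 × 5.00×10¹ × 3.18×10⁶ = 2.49×10⁻¹² V²
V_n = √(2.49×10⁻¹²) = 1.58×10⁻⁶ V = 1.58 µV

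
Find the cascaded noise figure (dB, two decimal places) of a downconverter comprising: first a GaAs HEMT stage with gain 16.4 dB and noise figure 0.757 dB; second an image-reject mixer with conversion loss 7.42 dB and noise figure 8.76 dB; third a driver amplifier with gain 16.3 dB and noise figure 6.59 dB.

Convert to linear (a loss of L dB is a gain of −L dB): F_i = 10^(NF_i/10), G_i = 10^(G_i,dB/10)
  Stage 1: F_1 = 10^(0.757/10) = 1.190, G_1 = 10^(16.4/10) = 43.65
  Stage 2: F_2 = 10^(8.76/10) = 7.516, G_2 = 10^(−7.42/10) = 0.1811
  Stage 3: F_3 = 10^(6.59/10) = 4.560, G_3 = 10^(16.3/10) = 42.66
Friis cascade:
  F = 1.190 + (7.516 − 1)/43.65 + (4.560 − 1)/7.907 = 1.790
NF = 10 log₁₀(1.790) = 2.53 dB

2.53 dB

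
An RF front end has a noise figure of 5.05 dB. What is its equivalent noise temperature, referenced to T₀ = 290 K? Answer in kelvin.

F = 10^(5.05/10) = 3.1989
T_e = (F − 1)·T₀ = (3.1989 − 1) × 290 = 638 K

638 K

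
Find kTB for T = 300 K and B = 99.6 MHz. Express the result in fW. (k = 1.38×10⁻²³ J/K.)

P_n = kTB = 1.38×10⁻²³ × 300 × 9.96×10⁷ = 4.12×10⁻¹³ W = 412 fW

412 fW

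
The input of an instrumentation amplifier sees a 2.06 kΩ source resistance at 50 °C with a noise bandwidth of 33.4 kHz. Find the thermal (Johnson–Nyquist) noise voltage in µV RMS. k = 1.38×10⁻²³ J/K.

T = 50 °C + 273.15 = 323.15 K
V_n = √(4kTRB)
4kTRB = 4 × 1.38×10⁻²³ × 323.15 × 2.06×10³ × 3.34×10⁴ = 1.23×10⁻¹² V²
V_n = √(1.23×10⁻¹²) = 1.11×10⁻⁶ V = 1.11 µV

1.11 µV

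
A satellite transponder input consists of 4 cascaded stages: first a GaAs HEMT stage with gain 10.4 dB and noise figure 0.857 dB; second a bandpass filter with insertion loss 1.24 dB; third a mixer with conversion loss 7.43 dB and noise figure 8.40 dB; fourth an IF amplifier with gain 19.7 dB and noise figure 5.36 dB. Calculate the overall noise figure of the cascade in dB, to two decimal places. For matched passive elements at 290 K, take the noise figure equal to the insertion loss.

Convert to linear (a loss of L dB is a gain of −L dB): F_i = 10^(NF_i/10), G_i = 10^(G_i,dB/10)
  Stage 1: F_1 = 10^(0.857/10) = 1.218, G_1 = 10^(10.4/10) = 10.96
  Stage 2: F_2 = 10^(1.24/10) = 1.330, G_2 = 10^(−1.24/10) = 0.7516
  Stage 3: F_3 = 10^(8.40/10) = 6.918, G_3 = 10^(−7.43/10) = 0.1807
  Stage 4: F_4 = 10^(5.36/10) = 3.436, G_4 = 10^(19.7/10) = 93.33
Friis cascade:
  F = 1.218 + (1.330 − 1)/10.96 + (6.918 − 1)/8.241 + (3.436 − 1)/1.489 = 3.602
NF = 10 log₁₀(3.602) = 5.57 dB

5.57 dB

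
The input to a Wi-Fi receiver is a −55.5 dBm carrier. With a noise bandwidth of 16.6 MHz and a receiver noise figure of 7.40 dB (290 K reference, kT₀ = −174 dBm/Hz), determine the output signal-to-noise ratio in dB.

Noise floor: N = −174 + 10 log₁₀(B) + NF
10 log₁₀(1.66×10⁷) = 72.2 dB
N = −174 + 72.2 + 7.40 = −94.40 dBm
SNR = P_sig − N = −55.5 − (−94.40) = 38.90 dB → 38.9 dB

38.9 dB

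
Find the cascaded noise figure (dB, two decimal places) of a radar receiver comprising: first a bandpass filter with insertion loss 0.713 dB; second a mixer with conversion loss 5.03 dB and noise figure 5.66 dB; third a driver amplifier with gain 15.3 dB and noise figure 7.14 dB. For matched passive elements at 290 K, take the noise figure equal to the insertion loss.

13.01 dB

Convert to linear (a loss of L dB is a gain of −L dB): F_i = 10^(NF_i/10), G_i = 10^(G_i,dB/10)
  Stage 1: F_1 = 10^(0.713/10) = 1.178, G_1 = 10^(−0.713/10) = 0.8486
  Stage 2: F_2 = 10^(5.66/10) = 3.681, G_2 = 10^(−5.03/10) = 0.3141
  Stage 3: F_3 = 10^(7.14/10) = 5.176, G_3 = 10^(15.3/10) = 33.88
Friis cascade:
  F = 1.178 + (3.681 − 1)/0.8486 + (5.176 − 1)/0.2665 = 20.01
NF = 10 log₁₀(20.01) = 13.01 dB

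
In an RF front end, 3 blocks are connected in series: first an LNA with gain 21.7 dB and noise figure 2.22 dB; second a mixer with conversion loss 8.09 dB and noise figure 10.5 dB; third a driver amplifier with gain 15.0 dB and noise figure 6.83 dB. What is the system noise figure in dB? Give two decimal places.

Convert to linear (a loss of L dB is a gain of −L dB): F_i = 10^(NF_i/10), G_i = 10^(G_i,dB/10)
  Stage 1: F_1 = 10^(2.22/10) = 1.667, G_1 = 10^(21.7/10) = 147.9
  Stage 2: F_2 = 10^(10.5/10) = 11.22, G_2 = 10^(−8.09/10) = 0.1552
  Stage 3: F_3 = 10^(6.83/10) = 4.819, G_3 = 10^(15.0/10) = 31.62
Friis cascade:
  F = 1.667 + (11.22 − 1)/147.9 + (4.819 − 1)/22.96 = 1.903
NF = 10 log₁₀(1.903) = 2.79 dB

2.79 dB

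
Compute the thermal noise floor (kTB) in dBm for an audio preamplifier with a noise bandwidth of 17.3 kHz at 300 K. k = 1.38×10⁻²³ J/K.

P_n = kTB = 1.38×10⁻²³ × 300 × 1.73×10⁴ = 7.16×10⁻¹⁷ W
In dBm: 10 log₁₀(7.16×10⁻¹⁷ / 10⁻³) = −131.4 dBm

−131.4 dBm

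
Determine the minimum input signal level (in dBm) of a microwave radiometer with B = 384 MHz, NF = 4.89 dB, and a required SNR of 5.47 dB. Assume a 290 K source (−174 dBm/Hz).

−77.8 dBm

Sensitivity = −174 + 10 log₁₀(B) + NF + SNR_min
= −174 + 85.84 + 4.89 + 5.47
= −77.80 dBm → −77.8 dBm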